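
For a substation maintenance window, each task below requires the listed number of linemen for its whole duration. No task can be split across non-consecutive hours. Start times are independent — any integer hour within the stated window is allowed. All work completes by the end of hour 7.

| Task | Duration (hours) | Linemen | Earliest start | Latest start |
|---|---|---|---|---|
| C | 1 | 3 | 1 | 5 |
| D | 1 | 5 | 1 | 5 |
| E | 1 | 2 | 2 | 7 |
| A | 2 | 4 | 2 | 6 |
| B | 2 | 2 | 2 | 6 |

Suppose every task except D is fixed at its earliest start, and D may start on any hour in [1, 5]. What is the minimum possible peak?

8

D@1: h1:8  h2:8  h3:6  h4:0  h5:0  h6:0  h7:0 → peak 8
D@2: h1:3  h2:13  h3:6  h4:0  h5:0  h6:0  h7:0 → peak 13
D@3: h1:3  h2:8  h3:11  h4:0  h5:0  h6:0  h7:0 → peak 11
D@4: h1:3  h2:8  h3:6  h4:5  h5:0  h6:0  h7:0 → peak 8
D@5: h1:3  h2:8  h3:6  h4:0  h5:5  h6:0  h7:0 → peak 8
Best is D@1, peak 8.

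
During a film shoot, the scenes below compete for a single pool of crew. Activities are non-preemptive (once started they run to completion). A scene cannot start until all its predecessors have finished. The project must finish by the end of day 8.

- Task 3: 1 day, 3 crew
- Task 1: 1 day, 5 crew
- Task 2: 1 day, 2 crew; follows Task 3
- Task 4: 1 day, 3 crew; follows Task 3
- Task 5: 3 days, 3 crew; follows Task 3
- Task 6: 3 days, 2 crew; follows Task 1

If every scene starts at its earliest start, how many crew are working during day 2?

At early start, day 2 has: Task 2, Task 4, Task 5, Task 6.
Demand: 2 + 3 + 3 + 2 = 10.

10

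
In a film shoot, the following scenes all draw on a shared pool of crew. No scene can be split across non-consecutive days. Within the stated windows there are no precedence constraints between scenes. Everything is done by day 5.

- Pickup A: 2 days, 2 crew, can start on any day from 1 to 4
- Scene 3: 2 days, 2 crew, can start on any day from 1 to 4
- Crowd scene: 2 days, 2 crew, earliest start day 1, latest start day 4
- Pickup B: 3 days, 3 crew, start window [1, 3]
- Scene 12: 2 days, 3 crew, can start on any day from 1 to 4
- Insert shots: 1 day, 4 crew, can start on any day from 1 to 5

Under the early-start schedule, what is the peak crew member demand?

16

Early-start schedule: Pickup A@1, Scene 3@1, Crowd scene@1, Pickup B@1, Scene 12@1, Insert shots@1.
Load per day: day 1: 16, day 2: 12, day 3: 3, day 4: 0, day 5: 0.
Peak is 16.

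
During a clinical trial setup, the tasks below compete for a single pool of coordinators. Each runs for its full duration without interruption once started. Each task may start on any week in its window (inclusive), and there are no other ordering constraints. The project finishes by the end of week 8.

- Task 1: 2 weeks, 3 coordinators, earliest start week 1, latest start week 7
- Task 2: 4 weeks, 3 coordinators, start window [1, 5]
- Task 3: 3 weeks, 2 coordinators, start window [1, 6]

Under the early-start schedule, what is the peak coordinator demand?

8

Early-start schedule: Task 1@1, Task 2@1, Task 3@1.
Load per week: week 1: 8, week 2: 8, week 3: 5, week 4: 3, week 5: 0, week 6: 0, week 7: 0, week 8: 0.
Peak is 8.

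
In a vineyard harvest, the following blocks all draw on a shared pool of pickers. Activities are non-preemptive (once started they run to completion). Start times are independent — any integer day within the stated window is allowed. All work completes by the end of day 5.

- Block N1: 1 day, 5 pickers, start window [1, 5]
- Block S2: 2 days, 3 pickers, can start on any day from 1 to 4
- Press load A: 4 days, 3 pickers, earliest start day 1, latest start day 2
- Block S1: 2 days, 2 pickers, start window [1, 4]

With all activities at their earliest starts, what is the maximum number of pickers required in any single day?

13

Early-start schedule: Block N1@1, Block S2@1, Press load A@1, Block S1@1.
Load per day: day 1: 13, day 2: 8, day 3: 3, day 4: 3, day 5: 0.
Peak is 13.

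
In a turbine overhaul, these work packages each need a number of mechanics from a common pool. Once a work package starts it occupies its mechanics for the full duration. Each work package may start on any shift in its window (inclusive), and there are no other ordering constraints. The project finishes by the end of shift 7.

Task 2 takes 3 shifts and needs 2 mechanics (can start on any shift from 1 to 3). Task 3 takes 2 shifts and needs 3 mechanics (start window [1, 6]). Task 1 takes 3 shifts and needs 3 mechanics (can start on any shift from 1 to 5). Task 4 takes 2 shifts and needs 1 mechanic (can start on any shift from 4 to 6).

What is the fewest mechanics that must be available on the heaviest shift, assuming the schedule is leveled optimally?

Early-start (Task 2@1, Task 3@1, Task 1@1, Task 4@4) gives peak 8: s1:8  s2:8  s3:5  s4:1  s5:1  s6:0  s7:0.
Shift Task 1→3.
Schedule Task 2@1, Task 3@1, Task 1@3, Task 4@4: s1:5  s2:5  s3:5  s4:4  s5:4  s6:0  s7:0 — peak 5.

5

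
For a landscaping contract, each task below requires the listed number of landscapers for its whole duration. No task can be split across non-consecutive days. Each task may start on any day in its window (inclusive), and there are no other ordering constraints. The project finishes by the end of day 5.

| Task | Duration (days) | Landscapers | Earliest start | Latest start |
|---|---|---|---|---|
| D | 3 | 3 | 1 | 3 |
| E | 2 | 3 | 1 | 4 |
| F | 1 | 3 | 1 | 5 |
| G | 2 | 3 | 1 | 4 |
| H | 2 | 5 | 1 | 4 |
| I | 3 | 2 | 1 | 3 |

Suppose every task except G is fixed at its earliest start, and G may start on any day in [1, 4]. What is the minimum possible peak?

16

G@1: d1:19  d2:16  d3:5  d4:0  d5:0 → peak 19
G@2: d1:16  d2:16  d3:8  d4:0  d5:0 → peak 16
G@3: d1:16  d2:13  d3:8  d4:3  d5:0 → peak 16
G@4: d1:16  d2:13  d3:5  d4:3  d5:3 → peak 16
Best is G@2, peak 16.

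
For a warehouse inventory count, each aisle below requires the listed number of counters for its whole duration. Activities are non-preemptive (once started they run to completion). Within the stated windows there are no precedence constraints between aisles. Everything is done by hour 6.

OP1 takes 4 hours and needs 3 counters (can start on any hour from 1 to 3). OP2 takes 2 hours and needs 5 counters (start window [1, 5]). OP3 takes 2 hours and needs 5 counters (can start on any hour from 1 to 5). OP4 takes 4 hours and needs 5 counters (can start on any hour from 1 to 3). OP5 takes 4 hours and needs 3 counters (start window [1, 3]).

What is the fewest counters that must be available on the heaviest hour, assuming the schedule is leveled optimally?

Early-start (OP1@1, OP2@1, OP3@1, OP4@1, OP5@1) gives peak 21: h1:21  h2:21  h3:11  h4:11  h5:0  h6:0.
Shift OP3→5, OP4→3.
Schedule OP1@1, OP2@1, OP3@5, OP4@3, OP5@1: h1:11  h2:11  h3:11  h4:11  h5:10  h6:10 — peak 11.
Total counter-hours = 64 over 6 hours ⇒ peak ≥ ⌈64/6⌉ = 11, so 11 is optimal.

11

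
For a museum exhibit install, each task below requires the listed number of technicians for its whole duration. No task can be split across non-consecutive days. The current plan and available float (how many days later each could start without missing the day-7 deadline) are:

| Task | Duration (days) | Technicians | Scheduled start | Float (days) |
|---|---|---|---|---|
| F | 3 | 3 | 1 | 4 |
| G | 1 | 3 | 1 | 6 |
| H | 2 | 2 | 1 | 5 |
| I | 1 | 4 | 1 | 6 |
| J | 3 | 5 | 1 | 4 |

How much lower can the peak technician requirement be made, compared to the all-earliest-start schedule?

11

Early-start peak: d1:17  d2:10  d3:8  d4:0  d5:0  d6:0  d7:0 ⇒ 17.
Leveled (F@1, G@1, H@2, I@4, J@5): d1:6  d2:5  d3:5  d4:4  d5:5  d6:5  d7:5 ⇒ 6.
Reduction 17 − 6 = 11.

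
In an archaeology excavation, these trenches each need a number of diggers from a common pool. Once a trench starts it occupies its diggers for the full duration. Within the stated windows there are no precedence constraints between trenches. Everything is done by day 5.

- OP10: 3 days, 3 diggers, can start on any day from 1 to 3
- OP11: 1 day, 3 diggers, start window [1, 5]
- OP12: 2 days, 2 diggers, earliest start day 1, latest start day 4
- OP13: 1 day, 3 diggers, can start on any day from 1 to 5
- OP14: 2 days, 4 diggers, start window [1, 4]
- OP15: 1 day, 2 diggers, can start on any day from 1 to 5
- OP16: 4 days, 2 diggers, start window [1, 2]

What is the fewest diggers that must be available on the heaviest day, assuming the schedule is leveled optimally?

Early-start (OP10@1, OP11@1, OP12@1, OP13@1, OP14@1, OP15@1, OP16@1) gives peak 19: d1:19  d2:11  d3:5  d4:2  d5:0.
Shift OP13→3, OP14→4, OP15→4, OP16→2.
Schedule OP10@1, OP11@1, OP12@1, OP13@3, OP14@4, OP15@4, OP16@2: d1:8  d2:7  d3:8  d4:8  d5:6 — peak 8.
Total digger-days = 37 over 5 days ⇒ peak ≥ ⌈37/5⌉ = 8, so 8 is optimal.

8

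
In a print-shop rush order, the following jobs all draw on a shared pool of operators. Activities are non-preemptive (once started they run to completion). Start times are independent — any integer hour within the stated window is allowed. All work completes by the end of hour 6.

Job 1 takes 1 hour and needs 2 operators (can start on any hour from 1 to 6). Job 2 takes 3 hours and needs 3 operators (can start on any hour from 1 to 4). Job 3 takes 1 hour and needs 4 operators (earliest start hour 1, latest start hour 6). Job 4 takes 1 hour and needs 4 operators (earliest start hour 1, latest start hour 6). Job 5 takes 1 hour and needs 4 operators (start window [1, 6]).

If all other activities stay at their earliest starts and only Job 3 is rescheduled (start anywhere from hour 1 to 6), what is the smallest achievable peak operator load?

Job 3@1: h1:17  h2:3  h3:3  h4:0  h5:0  h6:0 → peak 17
Job 3@2: h1:13  h2:7  h3:3  h4:0  h5:0  h6:0 → peak 13
Job 3@3: h1:13  h2:3  h3:7  h4:0  h5:0  h6:0 → peak 13
Job 3@4: h1:13  h2:3  h3:3  h4:4  h5:0  h6:0 → peak 13
Job 3@5: h1:13  h2:3  h3:3  h4:0  h5:4  h6:0 → peak 13
Job 3@6: h1:13  h2:3  h3:3  h4:0  h5:0  h6:4 → peak 13
Best is Job 3@2, peak 13.

13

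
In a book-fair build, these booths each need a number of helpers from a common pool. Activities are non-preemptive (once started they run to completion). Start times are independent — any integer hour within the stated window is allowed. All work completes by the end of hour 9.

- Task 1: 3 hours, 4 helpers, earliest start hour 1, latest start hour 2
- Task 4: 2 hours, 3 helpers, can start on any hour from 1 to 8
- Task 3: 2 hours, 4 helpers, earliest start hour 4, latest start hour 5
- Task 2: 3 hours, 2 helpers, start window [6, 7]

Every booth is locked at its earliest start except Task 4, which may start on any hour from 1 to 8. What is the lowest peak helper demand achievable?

Task 4@1: h1:7  h2:7  h3:4  h4:4  h5:4  h6:2  h7:2  h8:2  h9:0 → peak 7
Task 4@2: h1:4  h2:7  h3:7  h4:4  h5:4  h6:2  h7:2  h8:2  h9:0 → peak 7
Task 4@3: h1:4  h2:4  h3:7  h4:7  h5:4  h6:2  h7:2  h8:2  h9:0 → peak 7
Task 4@4: h1:4  h2:4  h3:4  h4:7  h5:7  h6:2  h7:2  h8:2  h9:0 → peak 7
Task 4@5: h1:4  h2:4  h3:4  h4:4  h5:7  h6:5  h7:2  h8:2  h9:0 → peak 7
Task 4@6: h1:4  h2:4  h3:4  h4:4  h5:4  h6:5  h7:5  h8:2  h9:0 → peak 5
Task 4@7: h1:4  h2:4  h3:4  h4:4  h5:4  h6:2  h7:5  h8:5  h9:0 → peak 5
Task 4@8: h1:4  h2:4  h3:4  h4:4  h5:4  h6:2  h7:2  h8:5  h9:3 → peak 5
Best is Task 4@6, peak 5.

5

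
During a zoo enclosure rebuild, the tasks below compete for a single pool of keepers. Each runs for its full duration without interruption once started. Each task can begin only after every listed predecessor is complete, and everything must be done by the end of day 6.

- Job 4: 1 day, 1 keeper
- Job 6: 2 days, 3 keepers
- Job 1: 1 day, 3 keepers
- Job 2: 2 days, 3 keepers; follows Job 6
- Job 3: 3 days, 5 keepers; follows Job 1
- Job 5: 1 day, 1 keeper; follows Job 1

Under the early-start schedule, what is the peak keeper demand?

9

Early-start schedule: Job 4@1, Job 6@1, Job 1@1, Job 2@3, Job 3@2, Job 5@2.
Load per day: day 1: 7, day 2: 9, day 3: 8, day 4: 8, day 5: 0, day 6: 0.
Peak is 9.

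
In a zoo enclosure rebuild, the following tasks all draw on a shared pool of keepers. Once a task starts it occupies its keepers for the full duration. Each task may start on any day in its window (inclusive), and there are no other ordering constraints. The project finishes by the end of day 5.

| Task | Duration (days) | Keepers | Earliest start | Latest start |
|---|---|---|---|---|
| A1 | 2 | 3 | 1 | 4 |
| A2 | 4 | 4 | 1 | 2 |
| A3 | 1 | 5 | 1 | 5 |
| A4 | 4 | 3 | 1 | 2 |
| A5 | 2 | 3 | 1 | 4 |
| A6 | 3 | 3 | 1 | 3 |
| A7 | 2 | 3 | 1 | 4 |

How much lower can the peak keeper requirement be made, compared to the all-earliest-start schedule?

Early-start peak: d1:24  d2:19  d3:10  d4:7  d5:0 ⇒ 24.
Leveled (A1@1, A2@1, A3@1, A4@2, A5@2, A6@3, A7@4): d1:12  d2:13  d3:13  d4:13  d5:9 ⇒ 13.
Reduction 24 − 13 = 11.

11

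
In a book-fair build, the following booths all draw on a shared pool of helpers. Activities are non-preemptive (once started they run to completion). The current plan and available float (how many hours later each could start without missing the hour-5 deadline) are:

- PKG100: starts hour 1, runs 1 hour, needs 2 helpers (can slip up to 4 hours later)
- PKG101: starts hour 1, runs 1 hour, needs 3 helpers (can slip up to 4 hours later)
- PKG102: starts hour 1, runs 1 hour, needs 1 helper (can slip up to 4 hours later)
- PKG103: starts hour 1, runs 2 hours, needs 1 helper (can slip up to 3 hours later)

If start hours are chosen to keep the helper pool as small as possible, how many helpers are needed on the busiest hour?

3

Early-start (PKG100@1, PKG101@1, PKG102@1, PKG103@1) gives peak 7: h1:7  h2:1  h3:0  h4:0  h5:0.
Shift PKG101→2, PKG103→3.
Schedule PKG100@1, PKG101@2, PKG102@1, PKG103@3: h1:3  h2:3  h3:1  h4:1  h5:0 — peak 3.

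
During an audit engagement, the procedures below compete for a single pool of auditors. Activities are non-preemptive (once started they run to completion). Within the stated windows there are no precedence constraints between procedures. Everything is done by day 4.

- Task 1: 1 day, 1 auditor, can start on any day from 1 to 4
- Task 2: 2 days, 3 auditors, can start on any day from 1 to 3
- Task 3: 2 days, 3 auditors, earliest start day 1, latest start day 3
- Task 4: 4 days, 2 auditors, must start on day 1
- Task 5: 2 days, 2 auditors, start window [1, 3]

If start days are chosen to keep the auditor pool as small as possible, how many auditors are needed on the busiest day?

7

Early-start (Task 1@1, Task 2@1, Task 3@1, Task 4@1, Task 5@1) gives peak 11: d1:11  d2:10  d3:2  d4:2.
Shift Task 3→3, Task 5→2.
Schedule Task 1@1, Task 2@1, Task 3@3, Task 4@1, Task 5@2: d1:6  d2:7  d3:7  d4:5 — peak 7.
Total auditor-days = 25 over 4 days ⇒ peak ≥ ⌈25/4⌉ = 7, so 7 is optimal.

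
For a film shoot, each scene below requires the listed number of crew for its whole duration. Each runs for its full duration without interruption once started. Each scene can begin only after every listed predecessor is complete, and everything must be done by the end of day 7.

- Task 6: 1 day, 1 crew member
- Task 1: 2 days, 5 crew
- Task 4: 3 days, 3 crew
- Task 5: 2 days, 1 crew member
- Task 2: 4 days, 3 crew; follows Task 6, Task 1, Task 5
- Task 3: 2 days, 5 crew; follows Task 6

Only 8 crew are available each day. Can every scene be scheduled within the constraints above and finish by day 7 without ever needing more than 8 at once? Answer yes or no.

Schedule Task 6@1, Task 1@1, Task 4@3, Task 5@1, Task 2@3, Task 3@6: d1:7  d2:6  d3:6  d4:6  d5:6  d6:8  d7:5 — peak 8 ≤ 8.

yes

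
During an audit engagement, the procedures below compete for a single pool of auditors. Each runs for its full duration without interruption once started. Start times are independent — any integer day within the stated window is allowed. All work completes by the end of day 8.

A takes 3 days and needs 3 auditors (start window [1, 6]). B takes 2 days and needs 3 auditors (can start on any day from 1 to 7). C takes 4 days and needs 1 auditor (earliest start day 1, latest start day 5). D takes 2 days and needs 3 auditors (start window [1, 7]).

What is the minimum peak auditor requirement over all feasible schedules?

Early-start (A@1, B@1, C@1, D@1) gives peak 10: d1:10  d2:10  d3:4  d4:1  d5:0  d6:0  d7:0  d8:0.
Shift B→4, D→6.
Schedule A@1, B@4, C@1, D@6: d1:4  d2:4  d3:4  d4:4  d5:3  d6:3  d7:3  d8:0 — peak 4.
Total auditor-days = 25 over 8 days ⇒ peak ≥ ⌈25/8⌉ = 4, so 4 is optimal.

4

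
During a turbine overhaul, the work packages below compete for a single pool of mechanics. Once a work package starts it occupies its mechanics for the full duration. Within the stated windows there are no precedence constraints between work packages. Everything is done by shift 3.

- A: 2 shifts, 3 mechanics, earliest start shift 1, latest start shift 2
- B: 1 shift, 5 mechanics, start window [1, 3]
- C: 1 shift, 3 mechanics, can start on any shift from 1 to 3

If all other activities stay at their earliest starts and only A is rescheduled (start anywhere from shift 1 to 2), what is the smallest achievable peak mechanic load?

8

A@1: s1:11  s2:3  s3:0 → peak 11
A@2: s1:8  s2:3  s3:3 → peak 8
Best is A@2, peak 8.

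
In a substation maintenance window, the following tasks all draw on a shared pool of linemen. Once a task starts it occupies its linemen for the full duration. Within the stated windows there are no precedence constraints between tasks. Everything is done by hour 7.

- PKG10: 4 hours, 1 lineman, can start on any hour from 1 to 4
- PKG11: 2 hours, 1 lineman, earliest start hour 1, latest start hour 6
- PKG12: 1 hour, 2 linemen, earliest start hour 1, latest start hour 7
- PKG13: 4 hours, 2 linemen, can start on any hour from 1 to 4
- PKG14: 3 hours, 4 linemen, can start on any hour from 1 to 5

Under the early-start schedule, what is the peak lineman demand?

Early-start schedule: PKG10@1, PKG11@1, PKG12@1, PKG13@1, PKG14@1.
Load per hour: hour 1: 10, hour 2: 8, hour 3: 7, hour 4: 3, hour 5: 0, hour 6: 0, hour 7: 0.
Peak is 10.

10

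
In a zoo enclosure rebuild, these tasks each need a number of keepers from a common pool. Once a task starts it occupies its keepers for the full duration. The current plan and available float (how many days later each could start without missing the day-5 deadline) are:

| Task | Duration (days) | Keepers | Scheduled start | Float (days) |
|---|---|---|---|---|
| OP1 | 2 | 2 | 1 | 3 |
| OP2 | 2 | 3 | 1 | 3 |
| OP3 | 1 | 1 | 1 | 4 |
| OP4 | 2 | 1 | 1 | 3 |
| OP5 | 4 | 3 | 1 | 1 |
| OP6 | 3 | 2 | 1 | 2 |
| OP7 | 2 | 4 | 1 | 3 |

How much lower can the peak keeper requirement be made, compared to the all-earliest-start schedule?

Early-start peak: d1:16  d2:15  d3:5  d4:3  d5:0 ⇒ 16.
Leveled (OP1@1, OP2@1, OP3@1, OP4@1, OP5@2, OP6@3, OP7@3): d1:7  d2:9  d3:9  d4:9  d5:5 ⇒ 9.
Reduction 16 − 9 = 7.

7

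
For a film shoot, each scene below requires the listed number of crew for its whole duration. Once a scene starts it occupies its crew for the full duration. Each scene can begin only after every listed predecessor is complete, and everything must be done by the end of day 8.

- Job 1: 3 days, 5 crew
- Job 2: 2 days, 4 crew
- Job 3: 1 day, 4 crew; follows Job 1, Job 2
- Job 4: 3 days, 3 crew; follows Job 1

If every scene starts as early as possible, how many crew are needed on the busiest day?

9

Early-start schedule: Job 1@1, Job 2@1, Job 3@4, Job 4@4.
Load per day: day 1: 9, day 2: 9, day 3: 5, day 4: 7, day 5: 3, day 6: 3, day 7: 0, day 8: 0.
Peak is 9.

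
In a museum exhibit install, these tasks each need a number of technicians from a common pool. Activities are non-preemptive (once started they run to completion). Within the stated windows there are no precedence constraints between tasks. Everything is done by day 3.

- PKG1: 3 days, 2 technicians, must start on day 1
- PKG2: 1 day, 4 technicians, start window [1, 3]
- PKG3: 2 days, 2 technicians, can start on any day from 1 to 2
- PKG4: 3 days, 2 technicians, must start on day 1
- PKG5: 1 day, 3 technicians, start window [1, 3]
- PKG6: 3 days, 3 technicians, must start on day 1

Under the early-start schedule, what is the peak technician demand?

16

Early-start schedule: PKG1@1, PKG2@1, PKG3@1, PKG4@1, PKG5@1, PKG6@1.
Load per day: day 1: 16, day 2: 9, day 3: 7.
Peak is 16.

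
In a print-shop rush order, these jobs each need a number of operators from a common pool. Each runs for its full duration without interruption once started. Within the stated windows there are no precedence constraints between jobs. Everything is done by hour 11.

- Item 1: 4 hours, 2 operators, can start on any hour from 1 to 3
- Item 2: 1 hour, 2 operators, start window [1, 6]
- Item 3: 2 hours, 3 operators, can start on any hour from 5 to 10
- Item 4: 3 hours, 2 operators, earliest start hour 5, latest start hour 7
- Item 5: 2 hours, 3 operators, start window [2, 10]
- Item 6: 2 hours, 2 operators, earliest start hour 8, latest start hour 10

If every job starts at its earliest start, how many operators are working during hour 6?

At early start, hour 6 has: Item 3, Item 4.
Demand: 3 + 2 = 5.

5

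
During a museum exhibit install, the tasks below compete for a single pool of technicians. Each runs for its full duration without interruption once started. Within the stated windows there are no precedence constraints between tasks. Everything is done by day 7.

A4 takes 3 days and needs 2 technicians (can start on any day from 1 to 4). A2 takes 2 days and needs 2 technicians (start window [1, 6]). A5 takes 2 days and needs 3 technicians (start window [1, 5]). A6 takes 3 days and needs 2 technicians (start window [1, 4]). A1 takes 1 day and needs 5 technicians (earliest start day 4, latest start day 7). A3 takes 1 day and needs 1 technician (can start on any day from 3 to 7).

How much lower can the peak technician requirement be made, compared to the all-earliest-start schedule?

4

Early-start peak: d1:9  d2:9  d3:5  d4:5  d5:0  d6:0  d7:0 ⇒ 9.
Leveled (A4@1, A2@1, A5@3, A6@4, A1@7, A3@5): d1:4  d2:4  d3:5  d4:5  d5:3  d6:2  d7:5 ⇒ 5.
Reduction 9 − 5 = 4.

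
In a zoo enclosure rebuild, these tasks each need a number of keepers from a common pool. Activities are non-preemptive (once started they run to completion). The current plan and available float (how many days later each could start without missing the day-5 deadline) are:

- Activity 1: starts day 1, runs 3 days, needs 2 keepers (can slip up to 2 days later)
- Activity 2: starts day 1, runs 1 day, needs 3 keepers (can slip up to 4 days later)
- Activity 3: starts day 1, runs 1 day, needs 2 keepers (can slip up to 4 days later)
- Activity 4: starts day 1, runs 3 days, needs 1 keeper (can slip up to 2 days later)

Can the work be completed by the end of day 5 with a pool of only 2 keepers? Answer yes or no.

no

Total keeper-days = 14; over 5 days the average is 14/5 > 2, so some day must exceed 2.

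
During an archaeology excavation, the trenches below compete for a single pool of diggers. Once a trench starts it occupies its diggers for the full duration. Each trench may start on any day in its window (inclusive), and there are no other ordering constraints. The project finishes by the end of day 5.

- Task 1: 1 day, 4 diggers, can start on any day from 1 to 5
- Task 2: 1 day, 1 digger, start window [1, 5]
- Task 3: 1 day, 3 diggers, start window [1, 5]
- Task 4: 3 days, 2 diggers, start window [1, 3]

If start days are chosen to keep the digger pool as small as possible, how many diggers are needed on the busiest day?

4

Early-start (Task 1@1, Task 2@1, Task 3@1, Task 4@1) gives peak 10: d1:10  d2:2  d3:2  d4:0  d5:0.
Shift Task 2→2, Task 3→2, Task 4→3.
Schedule Task 1@1, Task 2@2, Task 3@2, Task 4@3: d1:4  d2:4  d3:2  d4:2  d5:2 — peak 4.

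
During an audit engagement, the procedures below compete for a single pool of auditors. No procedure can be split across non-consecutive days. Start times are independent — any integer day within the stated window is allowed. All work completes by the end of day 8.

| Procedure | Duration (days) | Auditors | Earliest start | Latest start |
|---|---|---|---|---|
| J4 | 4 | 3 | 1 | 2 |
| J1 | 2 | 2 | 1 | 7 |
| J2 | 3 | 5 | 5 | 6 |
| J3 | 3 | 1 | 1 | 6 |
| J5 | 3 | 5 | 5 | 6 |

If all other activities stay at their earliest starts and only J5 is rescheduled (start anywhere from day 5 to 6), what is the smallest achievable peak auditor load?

J5@5: d1:6  d2:6  d3:4  d4:3  d5:10  d6:10  d7:10  d8:0 → peak 10
J5@6: d1:6  d2:6  d3:4  d4:3  d5:5  d6:10  d7:10  d8:5 → peak 10
Best is J5@5, peak 10.

10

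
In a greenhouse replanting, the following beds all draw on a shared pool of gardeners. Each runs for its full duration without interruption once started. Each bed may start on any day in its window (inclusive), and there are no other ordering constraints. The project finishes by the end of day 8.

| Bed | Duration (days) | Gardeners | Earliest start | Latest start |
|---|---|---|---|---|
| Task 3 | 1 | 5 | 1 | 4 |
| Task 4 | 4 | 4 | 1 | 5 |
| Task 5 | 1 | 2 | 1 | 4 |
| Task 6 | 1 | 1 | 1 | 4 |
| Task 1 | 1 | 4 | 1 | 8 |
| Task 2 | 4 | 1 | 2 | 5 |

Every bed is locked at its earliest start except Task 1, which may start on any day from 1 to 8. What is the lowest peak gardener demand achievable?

12

Task 1@1: d1:16  d2:5  d3:5  d4:5  d5:1  d6:0  d7:0  d8:0 → peak 16
Task 1@2: d1:12  d2:9  d3:5  d4:5  d5:1  d6:0  d7:0  d8:0 → peak 12
Task 1@3: d1:12  d2:5  d3:9  d4:5  d5:1  d6:0  d7:0  d8:0 → peak 12
Task 1@4: d1:12  d2:5  d3:5  d4:9  d5:1  d6:0  d7:0  d8:0 → peak 12
Task 1@5: d1:12  d2:5  d3:5  d4:5  d5:5  d6:0  d7:0  d8:0 → peak 12
Task 1@6: d1:12  d2:5  d3:5  d4:5  d5:1  d6:4  d7:0  d8:0 → peak 12
Task 1@7: d1:12  d2:5  d3:5  d4:5  d5:1  d6:0  d7:4  d8:0 → peak 12
Task 1@8: d1:12  d2:5  d3:5  d4:5  d5:1  d6:0  d7:0  d8:4 → peak 12
Best is Task 1@2, peak 12.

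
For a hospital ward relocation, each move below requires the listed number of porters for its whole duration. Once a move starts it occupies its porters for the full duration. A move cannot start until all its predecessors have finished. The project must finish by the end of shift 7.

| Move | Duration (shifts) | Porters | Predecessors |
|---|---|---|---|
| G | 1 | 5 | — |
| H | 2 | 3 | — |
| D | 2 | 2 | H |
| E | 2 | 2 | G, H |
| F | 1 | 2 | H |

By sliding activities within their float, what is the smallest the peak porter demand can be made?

Early-start (G@1, H@1, D@3, E@3, F@3) gives peak 8: s1:8  s2:3  s3:6  s4:4  s5:0  s6:0  s7:0.
Shift H→2, D→4, E→4, F→6.
Schedule G@1, H@2, D@4, E@4, F@6: s1:5  s2:3  s3:3  s4:4  s5:4  s6:2  s7:0 — peak 5.

5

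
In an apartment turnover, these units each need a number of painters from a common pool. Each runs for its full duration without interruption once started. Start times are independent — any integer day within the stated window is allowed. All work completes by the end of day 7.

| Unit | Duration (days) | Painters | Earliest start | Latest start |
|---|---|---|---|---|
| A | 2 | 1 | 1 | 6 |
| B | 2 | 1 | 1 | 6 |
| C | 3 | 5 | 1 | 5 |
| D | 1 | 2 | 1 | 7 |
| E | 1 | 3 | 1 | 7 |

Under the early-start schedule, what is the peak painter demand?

Early-start schedule: A@1, B@1, C@1, D@1, E@1.
Load per day: day 1: 12, day 2: 7, day 3: 5, day 4: 0, day 5: 0, day 6: 0, day 7: 0.
Peak is 12.

12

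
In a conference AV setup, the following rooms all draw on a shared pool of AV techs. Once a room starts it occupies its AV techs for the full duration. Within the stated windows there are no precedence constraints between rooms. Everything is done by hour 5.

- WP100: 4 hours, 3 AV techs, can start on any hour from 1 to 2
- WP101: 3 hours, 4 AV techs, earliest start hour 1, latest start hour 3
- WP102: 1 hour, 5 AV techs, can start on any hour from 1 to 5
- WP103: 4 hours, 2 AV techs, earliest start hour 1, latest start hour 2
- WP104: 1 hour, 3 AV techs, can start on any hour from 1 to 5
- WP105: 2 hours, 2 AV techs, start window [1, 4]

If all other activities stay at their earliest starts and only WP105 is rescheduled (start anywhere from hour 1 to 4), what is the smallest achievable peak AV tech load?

17

WP105@1: h1:19  h2:11  h3:9  h4:5  h5:0 → peak 19
WP105@2: h1:17  h2:11  h3:11  h4:5  h5:0 → peak 17
WP105@3: h1:17  h2:9  h3:11  h4:7  h5:0 → peak 17
WP105@4: h1:17  h2:9  h3:9  h4:7  h5:2 → peak 17
Best is WP105@2, peak 17.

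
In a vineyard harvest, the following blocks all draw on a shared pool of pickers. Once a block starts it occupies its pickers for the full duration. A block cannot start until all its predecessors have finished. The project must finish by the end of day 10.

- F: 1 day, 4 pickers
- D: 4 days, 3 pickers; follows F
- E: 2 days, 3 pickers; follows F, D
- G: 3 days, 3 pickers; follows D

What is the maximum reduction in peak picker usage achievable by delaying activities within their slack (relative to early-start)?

2

Early-start peak: d1:4  d2:3  d3:3  d4:3  d5:3  d6:6  d7:6  d8:3  d9:0  d10:0 ⇒ 6.
Leveled (F@1, D@2, E@6, G@8): d1:4  d2:3  d3:3  d4:3  d5:3  d6:3  d7:3  d8:3  d9:3  d10:3 ⇒ 4.
Reduction 6 − 4 = 2.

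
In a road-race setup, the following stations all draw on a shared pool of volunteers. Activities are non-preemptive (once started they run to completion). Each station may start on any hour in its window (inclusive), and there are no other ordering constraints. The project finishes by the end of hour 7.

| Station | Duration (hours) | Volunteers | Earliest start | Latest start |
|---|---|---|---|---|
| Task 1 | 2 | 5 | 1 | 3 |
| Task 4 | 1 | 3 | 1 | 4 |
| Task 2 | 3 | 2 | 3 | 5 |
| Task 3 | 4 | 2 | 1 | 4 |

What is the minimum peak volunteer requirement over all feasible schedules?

5

Early-start (Task 1@1, Task 4@1, Task 2@3, Task 3@1) gives peak 10: h1:10  h2:7  h3:4  h4:4  h5:2  h6:0  h7:0.
Shift Task 4→3, Task 3→4.
Schedule Task 1@1, Task 4@3, Task 2@3, Task 3@4: h1:5  h2:5  h3:5  h4:4  h5:4  h6:2  h7:2 — peak 5.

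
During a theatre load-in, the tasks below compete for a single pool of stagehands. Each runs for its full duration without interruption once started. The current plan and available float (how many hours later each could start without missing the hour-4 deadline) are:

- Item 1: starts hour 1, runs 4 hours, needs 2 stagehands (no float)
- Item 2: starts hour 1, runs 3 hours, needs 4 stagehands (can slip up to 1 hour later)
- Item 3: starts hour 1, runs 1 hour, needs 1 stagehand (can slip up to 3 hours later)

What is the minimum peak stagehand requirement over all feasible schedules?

Early-start (Item 1@1, Item 2@1, Item 3@1) gives peak 7: h1:7  h2:6  h3:6  h4:2.
Shift Item 3→4.
Schedule Item 1@1, Item 2@1, Item 3@4: h1:6  h2:6  h3:6  h4:3 — peak 6.
Total stagehand-hours = 21 over 4 hours ⇒ peak ≥ ⌈21/4⌉ = 6, so 6 is optimal.

6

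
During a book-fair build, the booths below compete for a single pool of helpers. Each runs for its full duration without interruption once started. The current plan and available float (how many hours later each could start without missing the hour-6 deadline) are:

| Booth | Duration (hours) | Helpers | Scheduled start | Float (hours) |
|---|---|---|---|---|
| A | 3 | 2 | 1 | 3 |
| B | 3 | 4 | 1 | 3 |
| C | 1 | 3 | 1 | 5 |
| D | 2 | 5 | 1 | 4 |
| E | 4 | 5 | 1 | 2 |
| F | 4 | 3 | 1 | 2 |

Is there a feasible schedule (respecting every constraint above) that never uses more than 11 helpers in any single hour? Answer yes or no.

no

The minimum achievable peak is 12; 11 < 12, so no feasible schedule stays within the cap.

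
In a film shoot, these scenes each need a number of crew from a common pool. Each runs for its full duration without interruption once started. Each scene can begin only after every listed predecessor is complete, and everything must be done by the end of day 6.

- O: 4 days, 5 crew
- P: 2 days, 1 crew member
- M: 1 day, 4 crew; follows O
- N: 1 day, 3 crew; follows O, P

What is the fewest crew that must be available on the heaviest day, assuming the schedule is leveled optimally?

Early-start (O@1, P@1, M@5, N@5) gives peak 7: d1:6  d2:6  d3:5  d4:5  d5:7  d6:0.
Shift N→6.
Schedule O@1, P@1, M@5, N@6: d1:6  d2:6  d3:5  d4:5  d5:4  d6:3 — peak 6.
No arrangement of the 18 feasible schedules does better.

6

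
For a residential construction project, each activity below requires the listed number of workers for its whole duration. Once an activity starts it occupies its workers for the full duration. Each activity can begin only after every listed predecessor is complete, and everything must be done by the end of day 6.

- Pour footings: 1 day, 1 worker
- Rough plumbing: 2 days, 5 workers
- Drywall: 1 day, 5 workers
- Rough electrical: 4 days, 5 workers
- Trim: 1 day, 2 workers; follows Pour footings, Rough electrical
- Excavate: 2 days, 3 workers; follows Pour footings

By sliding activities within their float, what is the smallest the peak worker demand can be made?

Early-start (Pour footings@1, Rough plumbing@1, Drywall@1, Rough electrical@1, Trim@5, Excavate@2) gives peak 16: d1:16  d2:13  d3:8  d4:5  d5:2  d6:0.
Shift Drywall→3, Rough electrical→2, Trim→6, Excavate→4.
Schedule Pour footings@1, Rough plumbing@1, Drywall@3, Rough electrical@2, Trim@6, Excavate@4: d1:6  d2:10  d3:10  d4:8  d5:8  d6:2 — peak 10.

10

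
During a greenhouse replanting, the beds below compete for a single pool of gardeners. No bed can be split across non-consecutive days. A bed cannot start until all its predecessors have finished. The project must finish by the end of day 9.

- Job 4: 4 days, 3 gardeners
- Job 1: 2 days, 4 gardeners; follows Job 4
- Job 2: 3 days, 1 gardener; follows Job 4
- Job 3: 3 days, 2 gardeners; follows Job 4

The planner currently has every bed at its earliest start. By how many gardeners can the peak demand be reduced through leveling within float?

3

Early-start peak: d1:3  d2:3  d3:3  d4:3  d5:7  d6:7  d7:3  d8:0  d9:0 ⇒ 7.
Leveled (Job 4@1, Job 1@5, Job 2@7, Job 3@7): d1:3  d2:3  d3:3  d4:3  d5:4  d6:4  d7:3  d8:3  d9:3 ⇒ 4.
Reduction 7 − 4 = 3.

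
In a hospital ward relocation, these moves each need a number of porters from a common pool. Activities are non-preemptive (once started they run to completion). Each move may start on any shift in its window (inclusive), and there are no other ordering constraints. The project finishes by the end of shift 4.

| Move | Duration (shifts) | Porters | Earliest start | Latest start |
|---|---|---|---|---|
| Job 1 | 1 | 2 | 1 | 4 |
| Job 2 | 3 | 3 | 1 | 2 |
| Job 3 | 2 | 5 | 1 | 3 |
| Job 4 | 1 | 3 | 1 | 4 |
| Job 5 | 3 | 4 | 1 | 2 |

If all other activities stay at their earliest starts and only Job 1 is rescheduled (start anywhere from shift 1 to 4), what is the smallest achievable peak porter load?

Job 1@1: s1:17  s2:12  s3:7  s4:0 → peak 17
Job 1@2: s1:15  s2:14  s3:7  s4:0 → peak 15
Job 1@3: s1:15  s2:12  s3:9  s4:0 → peak 15
Job 1@4: s1:15  s2:12  s3:7  s4:2 → peak 15
Best is Job 1@2, peak 15.

15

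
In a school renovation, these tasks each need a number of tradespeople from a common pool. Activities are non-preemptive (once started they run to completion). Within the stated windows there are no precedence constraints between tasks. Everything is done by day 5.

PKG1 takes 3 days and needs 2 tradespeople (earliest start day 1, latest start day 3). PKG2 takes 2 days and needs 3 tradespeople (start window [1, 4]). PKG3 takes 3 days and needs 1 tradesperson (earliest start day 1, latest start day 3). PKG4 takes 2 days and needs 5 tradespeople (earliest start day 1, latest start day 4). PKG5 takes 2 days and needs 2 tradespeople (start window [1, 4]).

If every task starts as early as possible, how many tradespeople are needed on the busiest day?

13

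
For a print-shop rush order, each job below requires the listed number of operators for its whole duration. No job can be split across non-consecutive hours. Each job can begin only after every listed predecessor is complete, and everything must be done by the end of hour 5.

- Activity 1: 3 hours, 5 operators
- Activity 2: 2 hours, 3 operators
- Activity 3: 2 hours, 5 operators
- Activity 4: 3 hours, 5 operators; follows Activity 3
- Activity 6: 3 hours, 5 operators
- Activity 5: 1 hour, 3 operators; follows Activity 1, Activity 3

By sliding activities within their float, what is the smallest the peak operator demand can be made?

15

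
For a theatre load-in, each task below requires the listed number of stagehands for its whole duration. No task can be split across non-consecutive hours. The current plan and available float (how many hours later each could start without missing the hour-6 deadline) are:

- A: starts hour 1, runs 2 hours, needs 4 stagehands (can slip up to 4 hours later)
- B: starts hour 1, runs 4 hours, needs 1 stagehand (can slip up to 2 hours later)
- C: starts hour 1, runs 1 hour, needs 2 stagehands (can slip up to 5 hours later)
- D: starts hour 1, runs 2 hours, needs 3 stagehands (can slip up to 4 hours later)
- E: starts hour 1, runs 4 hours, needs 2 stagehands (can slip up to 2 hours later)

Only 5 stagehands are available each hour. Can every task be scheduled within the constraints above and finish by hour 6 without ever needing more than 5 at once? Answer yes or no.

Schedule A@1, B@1, C@3, D@5, E@3: h1:5  h2:5  h3:5  h4:3  h5:5  h6:5 — peak 5 ≤ 5.

yes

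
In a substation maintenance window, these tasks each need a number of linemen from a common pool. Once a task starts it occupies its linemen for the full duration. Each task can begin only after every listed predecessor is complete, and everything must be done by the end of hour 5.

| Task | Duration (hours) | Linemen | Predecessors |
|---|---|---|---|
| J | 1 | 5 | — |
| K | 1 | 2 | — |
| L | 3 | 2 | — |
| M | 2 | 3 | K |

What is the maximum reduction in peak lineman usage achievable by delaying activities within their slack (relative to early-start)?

4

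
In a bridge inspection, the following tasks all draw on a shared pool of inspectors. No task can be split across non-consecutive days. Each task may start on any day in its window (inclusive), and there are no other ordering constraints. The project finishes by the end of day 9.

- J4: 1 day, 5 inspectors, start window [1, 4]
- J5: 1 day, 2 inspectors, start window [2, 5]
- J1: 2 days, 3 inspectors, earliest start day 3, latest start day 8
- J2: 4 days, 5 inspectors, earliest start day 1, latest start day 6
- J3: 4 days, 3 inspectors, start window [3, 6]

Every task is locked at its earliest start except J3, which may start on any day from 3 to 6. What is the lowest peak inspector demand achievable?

10

J3@3: d1:10  d2:7  d3:11  d4:11  d5:3  d6:3  d7:0  d8:0  d9:0 → peak 11
J3@4: d1:10  d2:7  d3:8  d4:11  d5:3  d6:3  d7:3  d8:0  d9:0 → peak 11
J3@5: d1:10  d2:7  d3:8  d4:8  d5:3  d6:3  d7:3  d8:3  d9:0 → peak 10
J3@6: d1:10  d2:7  d3:8  d4:8  d5:0  d6:3  d7:3  d8:3  d9:3 → peak 10
Best is J3@5, peak 10.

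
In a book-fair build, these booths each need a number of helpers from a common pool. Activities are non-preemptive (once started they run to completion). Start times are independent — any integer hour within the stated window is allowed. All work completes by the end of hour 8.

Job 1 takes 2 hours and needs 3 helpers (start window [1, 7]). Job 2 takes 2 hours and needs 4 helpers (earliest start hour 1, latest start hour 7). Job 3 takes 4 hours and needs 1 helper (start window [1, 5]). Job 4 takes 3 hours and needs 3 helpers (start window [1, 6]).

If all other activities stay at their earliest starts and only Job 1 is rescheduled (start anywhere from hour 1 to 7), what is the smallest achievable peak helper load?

Job 1@1: h1:11  h2:11  h3:4  h4:1  h5:0  h6:0  h7:0  h8:0 → peak 11
Job 1@2: h1:8  h2:11  h3:7  h4:1  h5:0  h6:0  h7:0  h8:0 → peak 11
Job 1@3: h1:8  h2:8  h3:7  h4:4  h5:0  h6:0  h7:0  h8:0 → peak 8
Job 1@4: h1:8  h2:8  h3:4  h4:4  h5:3  h6:0  h7:0  h8:0 → peak 8
Job 1@5: h1:8  h2:8  h3:4  h4:1  h5:3  h6:3  h7:0  h8:0 → peak 8
Job 1@6: h1:8  h2:8  h3:4  h4:1  h5:0  h6:3  h7:3  h8:0 → peak 8
Job 1@7: h1:8  h2:8  h3:4  h4:1  h5:0  h6:0  h7:3  h8:3 → peak 8
Best is Job 1@3, peak 8.

8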